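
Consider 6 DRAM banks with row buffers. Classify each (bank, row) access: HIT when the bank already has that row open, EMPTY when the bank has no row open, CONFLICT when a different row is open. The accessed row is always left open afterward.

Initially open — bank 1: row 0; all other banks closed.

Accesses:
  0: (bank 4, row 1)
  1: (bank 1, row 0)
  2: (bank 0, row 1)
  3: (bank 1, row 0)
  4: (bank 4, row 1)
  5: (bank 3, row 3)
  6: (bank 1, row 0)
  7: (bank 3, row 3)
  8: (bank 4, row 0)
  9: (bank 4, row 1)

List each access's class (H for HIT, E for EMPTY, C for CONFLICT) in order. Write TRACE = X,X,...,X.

0: bank 4 row 1 — prev None → EMPTY
1: bank 1 row 0 — prev 0 → HIT
2: bank 0 row 1 — prev None → EMPTY
3: bank 1 row 0 — prev 0 → HIT
4: bank 4 row 1 — prev 1 → HIT
5: bank 3 row 3 — prev None → EMPTY
6: bank 1 row 0 — prev 0 → HIT
7: bank 3 row 3 — prev 3 → HIT
8: bank 4 row 0 — prev 1 → CONFLICT
9: bank 4 row 1 — prev 0 → CONFLICT

TRACE = E,H,E,H,H,E,H,H,C,C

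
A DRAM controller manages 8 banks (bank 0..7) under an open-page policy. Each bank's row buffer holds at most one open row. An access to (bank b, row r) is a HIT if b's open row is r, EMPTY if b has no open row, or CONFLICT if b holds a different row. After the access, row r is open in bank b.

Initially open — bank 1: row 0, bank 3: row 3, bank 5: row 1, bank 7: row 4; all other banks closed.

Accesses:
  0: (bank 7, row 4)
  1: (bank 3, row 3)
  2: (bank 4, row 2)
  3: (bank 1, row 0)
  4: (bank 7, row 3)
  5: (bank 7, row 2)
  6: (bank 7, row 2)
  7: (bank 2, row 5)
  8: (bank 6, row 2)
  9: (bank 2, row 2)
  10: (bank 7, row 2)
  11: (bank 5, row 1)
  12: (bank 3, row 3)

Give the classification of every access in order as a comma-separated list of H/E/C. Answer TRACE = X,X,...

#0 (7,4) H  (was 4)
#1 (3,3) H  (was 3)
#2 (4,2) E
#3 (1,0) H  (was 0)
#4 (7,3) C  (was 4)
#5 (7,2) C  (was 3)
#6 (7,2) H  (was 2)
#7 (2,5) E
#8 (6,2) E
#9 (2,2) C  (was 5)
#10 (7,2) H  (was 2)
#11 (5,1) H  (was 1)
#12 (3,3) H  (was 3)

TRACE = H,H,E,H,C,C,H,E,E,C,H,H,H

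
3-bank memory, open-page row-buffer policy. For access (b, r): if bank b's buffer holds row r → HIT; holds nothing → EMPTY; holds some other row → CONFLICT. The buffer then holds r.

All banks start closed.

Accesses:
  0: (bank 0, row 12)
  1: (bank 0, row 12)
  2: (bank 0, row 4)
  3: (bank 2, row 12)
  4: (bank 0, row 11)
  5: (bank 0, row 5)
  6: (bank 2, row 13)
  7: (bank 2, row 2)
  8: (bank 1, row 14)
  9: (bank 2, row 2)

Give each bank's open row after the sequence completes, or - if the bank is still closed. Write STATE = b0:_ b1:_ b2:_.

STATE = b0:5 b1:14 b2:2

step 0: bank0 None->12 [EMPTY]
step 1: bank0 12->12 [HIT]
step 2: bank0 12->4 [CONFLICT]
step 3: bank2 None->12 [EMPTY]
step 4: bank0 4->11 [CONFLICT]
step 5: bank0 11->5 [CONFLICT]
step 6: bank2 12->13 [CONFLICT]
step 7: bank2 13->2 [CONFLICT]
step 8: bank1 None->14 [EMPTY]
step 9: bank2 2->2 [HIT]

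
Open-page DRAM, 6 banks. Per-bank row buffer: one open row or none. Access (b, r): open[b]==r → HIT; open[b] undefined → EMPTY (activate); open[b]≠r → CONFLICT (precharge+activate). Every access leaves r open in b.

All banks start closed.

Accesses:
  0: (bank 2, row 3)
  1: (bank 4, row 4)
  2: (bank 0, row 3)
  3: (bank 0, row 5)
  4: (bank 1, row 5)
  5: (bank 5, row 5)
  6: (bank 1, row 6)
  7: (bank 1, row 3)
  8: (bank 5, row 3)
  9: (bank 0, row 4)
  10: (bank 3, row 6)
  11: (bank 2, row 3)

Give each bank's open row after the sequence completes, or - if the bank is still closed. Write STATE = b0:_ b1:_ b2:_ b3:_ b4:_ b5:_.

STATE = b0:4 b1:3 b2:3 b3:6 b4:4 b5:3

#0 (2,3) E
#1 (4,4) E
#2 (0,3) E
#3 (0,5) C  (was 3)
#4 (1,5) E
#5 (5,5) E
#6 (1,6) C  (was 5)
#7 (1,3) C  (was 6)
#8 (5,3) C  (was 5)
#9 (0,4) C  (was 5)
#10 (3,6) E
#11 (2,3) H  (was 3)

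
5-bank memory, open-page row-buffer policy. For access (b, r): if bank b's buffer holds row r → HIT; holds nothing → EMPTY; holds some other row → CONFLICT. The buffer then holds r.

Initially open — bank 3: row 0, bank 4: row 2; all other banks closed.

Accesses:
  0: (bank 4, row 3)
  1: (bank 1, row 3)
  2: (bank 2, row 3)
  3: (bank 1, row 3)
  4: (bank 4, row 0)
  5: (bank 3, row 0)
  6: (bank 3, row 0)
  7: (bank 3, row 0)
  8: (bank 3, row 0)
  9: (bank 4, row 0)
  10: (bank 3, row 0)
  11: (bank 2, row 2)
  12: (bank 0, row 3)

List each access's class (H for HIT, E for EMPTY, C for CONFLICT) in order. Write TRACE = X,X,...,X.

#0 (4,3) C  (was 2)
#1 (1,3) E
#2 (2,3) E
#3 (1,3) H  (was 3)
#4 (4,0) C  (was 3)
#5 (3,0) H  (was 0)
#6 (3,0) H  (was 0)
#7 (3,0) H  (was 0)
#8 (3,0) H  (was 0)
#9 (4,0) H  (was 0)
#10 (3,0) H  (was 0)
#11 (2,2) C  (was 3)
#12 (0,3) E

TRACE = C,E,E,H,C,H,H,H,H,H,H,C,E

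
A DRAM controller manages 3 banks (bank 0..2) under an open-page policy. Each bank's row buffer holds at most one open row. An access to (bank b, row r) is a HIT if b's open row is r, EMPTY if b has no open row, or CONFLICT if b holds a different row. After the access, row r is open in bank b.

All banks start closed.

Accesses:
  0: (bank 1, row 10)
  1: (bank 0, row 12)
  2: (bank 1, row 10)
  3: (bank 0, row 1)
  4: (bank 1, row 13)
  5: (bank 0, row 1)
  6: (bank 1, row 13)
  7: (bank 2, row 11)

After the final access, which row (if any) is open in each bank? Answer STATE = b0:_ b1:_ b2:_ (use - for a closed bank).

#0 (1,10) E
#1 (0,12) E
#2 (1,10) H  (was 10)
#3 (0,1) C  (was 12)
#4 (1,13) C  (was 10)
#5 (0,1) H  (was 1)
#6 (1,13) H  (was 13)
#7 (2,11) E

STATE = b0:1 b1:13 b2:11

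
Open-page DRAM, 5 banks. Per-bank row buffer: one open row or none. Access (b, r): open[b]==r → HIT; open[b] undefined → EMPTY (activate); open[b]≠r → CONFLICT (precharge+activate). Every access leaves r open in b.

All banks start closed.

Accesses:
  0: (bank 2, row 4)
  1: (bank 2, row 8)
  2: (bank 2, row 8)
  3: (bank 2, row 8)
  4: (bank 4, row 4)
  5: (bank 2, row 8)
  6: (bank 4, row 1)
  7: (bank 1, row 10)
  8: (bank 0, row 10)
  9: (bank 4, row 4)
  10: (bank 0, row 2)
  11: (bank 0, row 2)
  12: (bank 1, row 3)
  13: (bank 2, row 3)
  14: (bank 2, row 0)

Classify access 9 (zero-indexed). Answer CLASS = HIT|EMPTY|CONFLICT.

CLASS = CONFLICT

step 0: bank2 None->4 [EMPTY]
step 1: bank2 4->8 [CONFLICT]
step 2: bank2 8->8 [HIT]
step 3: bank2 8->8 [HIT]
step 4: bank4 None->4 [EMPTY]
step 5: bank2 8->8 [HIT]
step 6: bank4 4->1 [CONFLICT]
step 7: bank1 None->10 [EMPTY]
step 8: bank0 None->10 [EMPTY]
step 9: bank4 1->4 [CONFLICT]
step 10: bank0 10->2 [CONFLICT]
step 11: bank0 2->2 [HIT]
step 12: bank1 10->3 [CONFLICT]
step 13: bank2 8->3 [CONFLICT]
step 14: bank2 3->0 [CONFLICT]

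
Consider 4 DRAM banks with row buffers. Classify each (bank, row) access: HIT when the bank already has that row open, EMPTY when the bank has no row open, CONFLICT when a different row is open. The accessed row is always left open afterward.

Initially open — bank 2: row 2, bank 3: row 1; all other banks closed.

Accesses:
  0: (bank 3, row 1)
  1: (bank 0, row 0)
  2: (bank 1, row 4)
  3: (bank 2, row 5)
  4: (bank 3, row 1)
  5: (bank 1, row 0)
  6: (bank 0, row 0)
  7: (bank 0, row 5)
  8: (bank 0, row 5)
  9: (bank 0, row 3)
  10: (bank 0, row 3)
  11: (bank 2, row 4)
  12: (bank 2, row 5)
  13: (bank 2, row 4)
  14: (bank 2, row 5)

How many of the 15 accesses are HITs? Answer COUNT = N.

COUNT = 5

0: bank 3 row 1 — prev 1 → HIT
1: bank 0 row 0 — prev None → EMPTY
2: bank 1 row 4 — prev None → EMPTY
3: bank 2 row 5 — prev 2 → CONFLICT
4: bank 3 row 1 — prev 1 → HIT
5: bank 1 row 0 — prev 4 → CONFLICT
6: bank 0 row 0 — prev 0 → HIT
7: bank 0 row 5 — prev 0 → CONFLICT
8: bank 0 row 5 — prev 5 → HIT
9: bank 0 row 3 — prev 5 → CONFLICT
10: bank 0 row 3 — prev 3 → HIT
11: bank 2 row 4 — prev 5 → CONFLICT
12: bank 2 row 5 — prev 4 → CONFLICT
13: bank 2 row 4 — prev 5 → CONFLICT
14: bank 2 row 5 — prev 4 → CONFLICT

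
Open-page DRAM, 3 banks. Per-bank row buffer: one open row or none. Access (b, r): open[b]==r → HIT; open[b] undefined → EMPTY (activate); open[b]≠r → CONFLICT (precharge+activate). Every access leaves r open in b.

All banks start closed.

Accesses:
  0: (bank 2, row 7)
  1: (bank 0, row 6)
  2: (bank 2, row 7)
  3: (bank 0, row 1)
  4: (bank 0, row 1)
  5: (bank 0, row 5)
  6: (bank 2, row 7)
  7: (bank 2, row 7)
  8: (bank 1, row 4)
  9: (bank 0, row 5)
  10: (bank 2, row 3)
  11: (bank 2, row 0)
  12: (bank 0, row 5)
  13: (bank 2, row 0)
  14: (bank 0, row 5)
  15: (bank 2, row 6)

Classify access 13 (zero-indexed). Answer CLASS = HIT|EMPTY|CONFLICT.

step 0: bank2 None->7 [EMPTY]
step 1: bank0 None->6 [EMPTY]
step 2: bank2 7->7 [HIT]
step 3: bank0 6->1 [CONFLICT]
step 4: bank0 1->1 [HIT]
step 5: bank0 1->5 [CONFLICT]
step 6: bank2 7->7 [HIT]
step 7: bank2 7->7 [HIT]
step 8: bank1 None->4 [EMPTY]
step 9: bank0 5->5 [HIT]
step 10: bank2 7->3 [CONFLICT]
step 11: bank2 3->0 [CONFLICT]
step 12: bank0 5->5 [HIT]
step 13: bank2 0->0 [HIT]
step 14: bank0 5->5 [HIT]
step 15: bank2 0->6 [CONFLICT]

CLASS = HIT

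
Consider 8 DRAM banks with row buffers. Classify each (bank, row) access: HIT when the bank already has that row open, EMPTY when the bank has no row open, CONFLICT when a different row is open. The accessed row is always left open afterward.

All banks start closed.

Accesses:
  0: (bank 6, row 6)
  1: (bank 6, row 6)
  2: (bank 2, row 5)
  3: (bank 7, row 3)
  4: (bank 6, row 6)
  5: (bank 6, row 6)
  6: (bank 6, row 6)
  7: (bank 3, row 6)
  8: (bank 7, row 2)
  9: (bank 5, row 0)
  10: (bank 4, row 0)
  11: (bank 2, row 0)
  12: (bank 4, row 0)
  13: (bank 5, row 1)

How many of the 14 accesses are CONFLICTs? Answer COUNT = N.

#0 (6,6) E
#1 (6,6) H  (was 6)
#2 (2,5) E
#3 (7,3) E
#4 (6,6) H  (was 6)
#5 (6,6) H  (was 6)
#6 (6,6) H  (was 6)
#7 (3,6) E
#8 (7,2) C  (was 3)
#9 (5,0) E
#10 (4,0) E
#11 (2,0) C  (was 5)
#12 (4,0) H  (was 0)
#13 (5,1) C  (was 0)

COUNT = 3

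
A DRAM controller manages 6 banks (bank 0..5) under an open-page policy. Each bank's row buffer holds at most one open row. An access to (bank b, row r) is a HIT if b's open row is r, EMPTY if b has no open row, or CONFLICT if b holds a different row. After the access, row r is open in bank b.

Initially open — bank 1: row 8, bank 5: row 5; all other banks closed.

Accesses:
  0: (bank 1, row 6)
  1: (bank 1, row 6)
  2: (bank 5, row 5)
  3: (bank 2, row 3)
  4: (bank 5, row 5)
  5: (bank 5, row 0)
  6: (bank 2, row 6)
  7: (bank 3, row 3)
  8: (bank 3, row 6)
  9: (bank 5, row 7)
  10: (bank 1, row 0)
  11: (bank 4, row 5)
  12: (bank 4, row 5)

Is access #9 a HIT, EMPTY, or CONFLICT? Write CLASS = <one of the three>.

CLASS = CONFLICT

#0 (1,6) C  (was 8)
#1 (1,6) H  (was 6)
#2 (5,5) H  (was 5)
#3 (2,3) E
#4 (5,5) H  (was 5)
#5 (5,0) C  (was 5)
#6 (2,6) C  (was 3)
#7 (3,3) E
#8 (3,6) C  (was 3)
#9 (5,7) C  (was 0)
#10 (1,0) C  (was 6)
#11 (4,5) E
#12 (4,5) H  (was 5)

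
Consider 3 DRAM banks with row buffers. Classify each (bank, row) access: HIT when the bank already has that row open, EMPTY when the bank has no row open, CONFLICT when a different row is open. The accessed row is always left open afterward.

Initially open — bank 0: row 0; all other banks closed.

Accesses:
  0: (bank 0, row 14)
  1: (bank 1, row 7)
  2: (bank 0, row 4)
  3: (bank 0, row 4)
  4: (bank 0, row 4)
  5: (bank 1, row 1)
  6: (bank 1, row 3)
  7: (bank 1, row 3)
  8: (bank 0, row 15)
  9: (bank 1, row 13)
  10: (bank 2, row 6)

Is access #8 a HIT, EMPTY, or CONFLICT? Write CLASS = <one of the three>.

  [0] b0 r14: had r0 ⇒ C
  [1] b1 r7: no row ⇒ E
  [2] b0 r4: had r14 ⇒ C
  [3] b0 r4: had r4 ⇒ H
  [4] b0 r4: had r4 ⇒ H
  [5] b1 r1: had r7 ⇒ C
  [6] b1 r3: had r1 ⇒ C
  [7] b1 r3: had r3 ⇒ H
  [8] b0 r15: had r4 ⇒ C
  [9] b1 r13: had r3 ⇒ C
  [10] b2 r6: no row ⇒ E

CLASS = CONFLICT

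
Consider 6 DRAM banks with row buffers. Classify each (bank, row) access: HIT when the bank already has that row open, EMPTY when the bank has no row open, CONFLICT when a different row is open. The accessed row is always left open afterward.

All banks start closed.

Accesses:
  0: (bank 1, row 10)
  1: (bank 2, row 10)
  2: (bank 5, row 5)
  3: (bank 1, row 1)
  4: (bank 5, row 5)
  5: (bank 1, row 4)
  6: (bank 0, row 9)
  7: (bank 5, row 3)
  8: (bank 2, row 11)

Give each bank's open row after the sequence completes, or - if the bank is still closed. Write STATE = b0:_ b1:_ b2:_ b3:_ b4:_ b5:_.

STATE = b0:9 b1:4 b2:11 b3:- b4:- b5:3

step 0: bank1 None->10 [EMPTY]
step 1: bank2 None->10 [EMPTY]
step 2: bank5 None->5 [EMPTY]
step 3: bank1 10->1 [CONFLICT]
step 4: bank5 5->5 [HIT]
step 5: bank1 1->4 [CONFLICT]
step 6: bank0 None->9 [EMPTY]
step 7: bank5 5->3 [CONFLICT]
step 8: bank2 10->11 [CONFLICT]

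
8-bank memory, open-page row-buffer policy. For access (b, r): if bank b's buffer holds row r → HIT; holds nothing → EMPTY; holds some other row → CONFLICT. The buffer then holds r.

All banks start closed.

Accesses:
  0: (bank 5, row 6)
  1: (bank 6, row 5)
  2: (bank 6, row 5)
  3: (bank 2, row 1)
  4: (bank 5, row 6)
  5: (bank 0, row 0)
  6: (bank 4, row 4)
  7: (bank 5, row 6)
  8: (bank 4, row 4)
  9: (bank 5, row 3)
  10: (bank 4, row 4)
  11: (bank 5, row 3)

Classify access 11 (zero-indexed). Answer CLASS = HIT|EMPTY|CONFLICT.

step 0: bank5 None->6 [EMPTY]
step 1: bank6 None->5 [EMPTY]
step 2: bank6 5->5 [HIT]
step 3: bank2 None->1 [EMPTY]
step 4: bank5 6->6 [HIT]
step 5: bank0 None->0 [EMPTY]
step 6: bank4 None->4 [EMPTY]
step 7: bank5 6->6 [HIT]
step 8: bank4 4->4 [HIT]
step 9: bank5 6->3 [CONFLICT]
step 10: bank4 4->4 [HIT]
step 11: bank5 3->3 [HIT]

CLASS = HIT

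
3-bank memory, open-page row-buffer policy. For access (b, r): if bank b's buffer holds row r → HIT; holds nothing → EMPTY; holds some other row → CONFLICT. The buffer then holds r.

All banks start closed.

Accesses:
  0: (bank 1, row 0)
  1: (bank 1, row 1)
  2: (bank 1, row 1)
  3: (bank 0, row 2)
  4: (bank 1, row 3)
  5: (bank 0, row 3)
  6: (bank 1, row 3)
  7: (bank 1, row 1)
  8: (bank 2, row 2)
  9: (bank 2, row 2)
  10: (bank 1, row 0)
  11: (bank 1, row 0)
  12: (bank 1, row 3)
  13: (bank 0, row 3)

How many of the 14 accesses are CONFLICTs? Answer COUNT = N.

#0 (1,0) E
#1 (1,1) C  (was 0)
#2 (1,1) H  (was 1)
#3 (0,2) E
#4 (1,3) C  (was 1)
#5 (0,3) C  (was 2)
#6 (1,3) H  (was 3)
#7 (1,1) C  (was 3)
#8 (2,2) E
#9 (2,2) H  (was 2)
#10 (1,0) C  (was 1)
#11 (1,0) H  (was 0)
#12 (1,3) C  (was 0)
#13 (0,3) H  (was 3)

COUNT = 6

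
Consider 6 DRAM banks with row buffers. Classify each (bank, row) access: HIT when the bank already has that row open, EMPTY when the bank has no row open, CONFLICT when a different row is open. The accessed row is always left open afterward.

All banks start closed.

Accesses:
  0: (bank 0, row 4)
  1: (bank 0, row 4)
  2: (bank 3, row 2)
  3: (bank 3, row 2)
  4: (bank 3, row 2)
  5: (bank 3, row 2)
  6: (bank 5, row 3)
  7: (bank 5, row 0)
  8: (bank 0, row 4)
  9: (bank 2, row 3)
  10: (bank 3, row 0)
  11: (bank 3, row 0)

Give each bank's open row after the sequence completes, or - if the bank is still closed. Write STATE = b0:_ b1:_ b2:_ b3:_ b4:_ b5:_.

STATE = b0:4 b1:- b2:3 b3:0 b4:- b5:0

  [0] b0 r4: no row ⇒ E
  [1] b0 r4: had r4 ⇒ H
  [2] b3 r2: no row ⇒ E
  [3] b3 r2: had r2 ⇒ H
  [4] b3 r2: had r2 ⇒ H
  [5] b3 r2: had r2 ⇒ H
  [6] b5 r3: no row ⇒ E
  [7] b5 r0: had r3 ⇒ C
  [8] b0 r4: had r4 ⇒ H
  [9] b2 r3: no row ⇒ E
  [10] b3 r0: had r2 ⇒ C
  [11] b3 r0: had r0 ⇒ H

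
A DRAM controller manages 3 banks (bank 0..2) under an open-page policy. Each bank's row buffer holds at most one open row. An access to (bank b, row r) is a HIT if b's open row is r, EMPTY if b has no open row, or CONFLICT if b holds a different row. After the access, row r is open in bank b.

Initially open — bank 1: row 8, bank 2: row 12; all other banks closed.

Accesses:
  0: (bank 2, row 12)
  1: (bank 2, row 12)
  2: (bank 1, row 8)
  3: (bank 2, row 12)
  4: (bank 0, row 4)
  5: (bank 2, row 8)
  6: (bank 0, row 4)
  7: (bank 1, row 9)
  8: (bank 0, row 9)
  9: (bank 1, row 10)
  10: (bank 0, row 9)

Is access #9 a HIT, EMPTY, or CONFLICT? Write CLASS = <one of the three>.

CLASS = CONFLICT

  [0] b2 r12: had r12 ⇒ H
  [1] b2 r12: had r12 ⇒ H
  [2] b1 r8: had r8 ⇒ H
  [3] b2 r12: had r12 ⇒ H
  [4] b0 r4: no row ⇒ E
  [5] b2 r8: had r12 ⇒ C
  [6] b0 r4: had r4 ⇒ H
  [7] b1 r9: had r8 ⇒ C
  [8] b0 r9: had r4 ⇒ C
  [9] b1 r10: had r9 ⇒ C
  [10] b0 r9: had r9 ⇒ H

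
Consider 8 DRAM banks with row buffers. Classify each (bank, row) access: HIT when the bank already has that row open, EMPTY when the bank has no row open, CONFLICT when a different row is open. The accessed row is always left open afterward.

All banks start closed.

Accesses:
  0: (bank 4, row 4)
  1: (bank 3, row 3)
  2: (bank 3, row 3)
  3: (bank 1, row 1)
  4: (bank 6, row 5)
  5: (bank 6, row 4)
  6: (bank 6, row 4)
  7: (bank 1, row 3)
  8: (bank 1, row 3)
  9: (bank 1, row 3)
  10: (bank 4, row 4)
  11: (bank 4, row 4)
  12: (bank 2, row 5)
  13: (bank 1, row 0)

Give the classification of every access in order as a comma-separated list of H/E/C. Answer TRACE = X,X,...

step 0: bank4 None->4 [EMPTY]
step 1: bank3 None->3 [EMPTY]
step 2: bank3 3->3 [HIT]
step 3: bank1 None->1 [EMPTY]
step 4: bank6 None->5 [EMPTY]
step 5: bank6 5->4 [CONFLICT]
step 6: bank6 4->4 [HIT]
step 7: bank1 1->3 [CONFLICT]
step 8: bank1 3->3 [HIT]
step 9: bank1 3->3 [HIT]
step 10: bank4 4->4 [HIT]
step 11: bank4 4->4 [HIT]
step 12: bank2 None->5 [EMPTY]
step 13: bank1 3->0 [CONFLICT]

TRACE = E,E,H,E,E,C,H,C,H,H,H,H,E,C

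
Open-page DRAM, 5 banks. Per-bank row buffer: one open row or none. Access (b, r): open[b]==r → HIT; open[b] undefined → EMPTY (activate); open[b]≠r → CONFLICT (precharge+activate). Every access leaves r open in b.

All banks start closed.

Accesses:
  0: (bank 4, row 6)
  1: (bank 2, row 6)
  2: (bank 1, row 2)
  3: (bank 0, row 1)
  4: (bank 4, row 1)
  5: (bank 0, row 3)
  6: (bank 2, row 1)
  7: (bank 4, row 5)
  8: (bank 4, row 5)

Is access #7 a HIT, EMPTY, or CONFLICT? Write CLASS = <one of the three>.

CLASS = CONFLICT

step 0: bank4 None->6 [EMPTY]
step 1: bank2 None->6 [EMPTY]
step 2: bank1 None->2 [EMPTY]
step 3: bank0 None->1 [EMPTY]
step 4: bank4 6->1 [CONFLICT]
step 5: bank0 1->3 [CONFLICT]
step 6: bank2 6->1 [CONFLICT]
step 7: bank4 1->5 [CONFLICT]
step 8: bank4 5->5 [HIT]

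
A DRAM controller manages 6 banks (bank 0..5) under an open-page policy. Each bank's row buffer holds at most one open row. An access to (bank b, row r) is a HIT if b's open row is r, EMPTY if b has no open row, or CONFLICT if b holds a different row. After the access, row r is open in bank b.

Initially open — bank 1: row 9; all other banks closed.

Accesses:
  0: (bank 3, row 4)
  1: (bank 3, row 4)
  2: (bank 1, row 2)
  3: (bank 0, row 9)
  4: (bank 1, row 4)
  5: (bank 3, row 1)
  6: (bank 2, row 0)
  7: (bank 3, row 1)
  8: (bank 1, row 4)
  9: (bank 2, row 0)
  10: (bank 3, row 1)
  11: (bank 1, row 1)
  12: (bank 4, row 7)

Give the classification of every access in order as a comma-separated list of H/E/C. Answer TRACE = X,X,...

TRACE = E,H,C,E,C,C,E,H,H,H,H,C,E

step 0: bank3 None->4 [EMPTY]
step 1: bank3 4->4 [HIT]
step 2: bank1 9->2 [CONFLICT]
step 3: bank0 None->9 [EMPTY]
step 4: bank1 2->4 [CONFLICT]
step 5: bank3 4->1 [CONFLICT]
step 6: bank2 None->0 [EMPTY]
step 7: bank3 1->1 [HIT]
step 8: bank1 4->4 [HIT]
step 9: bank2 0->0 [HIT]
step 10: bank3 1->1 [HIT]
step 11: bank1 4->1 [CONFLICT]
step 12: bank4 None->7 [EMPTY]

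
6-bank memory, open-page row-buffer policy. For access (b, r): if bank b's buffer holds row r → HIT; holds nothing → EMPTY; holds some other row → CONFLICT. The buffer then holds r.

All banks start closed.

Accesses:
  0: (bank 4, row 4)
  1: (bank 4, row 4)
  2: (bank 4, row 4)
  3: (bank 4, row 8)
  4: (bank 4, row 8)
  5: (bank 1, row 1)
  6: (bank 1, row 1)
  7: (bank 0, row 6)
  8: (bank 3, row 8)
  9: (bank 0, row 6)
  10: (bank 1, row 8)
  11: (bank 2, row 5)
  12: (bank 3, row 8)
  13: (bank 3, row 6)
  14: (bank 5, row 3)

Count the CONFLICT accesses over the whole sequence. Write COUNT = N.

0: bank 4 row 4 — prev None → EMPTY
1: bank 4 row 4 — prev 4 → HIT
2: bank 4 row 4 — prev 4 → HIT
3: bank 4 row 8 — prev 4 → CONFLICT
4: bank 4 row 8 — prev 8 → HIT
5: bank 1 row 1 — prev None → EMPTY
6: bank 1 row 1 — prev 1 → HIT
7: bank 0 row 6 — prev None → EMPTY
8: bank 3 row 8 — prev None → EMPTY
9: bank 0 row 6 — prev 6 → HIT
10: bank 1 row 8 — prev 1 → CONFLICT
11: bank 2 row 5 — prev None → EMPTY
12: bank 3 row 8 — prev 8 → HIT
13: bank 3 row 6 — prev 8 → CONFLICT
14: bank 5 row 3 — prev None → EMPTY

COUNT = 3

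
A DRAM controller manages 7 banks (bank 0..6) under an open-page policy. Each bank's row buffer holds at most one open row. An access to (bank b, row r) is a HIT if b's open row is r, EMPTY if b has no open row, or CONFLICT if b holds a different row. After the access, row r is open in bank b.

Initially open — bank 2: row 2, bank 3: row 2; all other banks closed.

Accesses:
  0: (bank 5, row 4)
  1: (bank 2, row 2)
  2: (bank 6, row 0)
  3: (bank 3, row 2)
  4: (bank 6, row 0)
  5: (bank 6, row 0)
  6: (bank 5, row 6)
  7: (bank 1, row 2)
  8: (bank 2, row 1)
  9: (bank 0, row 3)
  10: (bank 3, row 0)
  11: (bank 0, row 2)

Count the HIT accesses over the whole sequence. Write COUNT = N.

0: bank 5 row 4 — prev None → EMPTY
1: bank 2 row 2 — prev 2 → HIT
2: bank 6 row 0 — prev None → EMPTY
3: bank 3 row 2 — prev 2 → HIT
4: bank 6 row 0 — prev 0 → HIT
5: bank 6 row 0 — prev 0 → HIT
6: bank 5 row 6 — prev 4 → CONFLICT
7: bank 1 row 2 — prev None → EMPTY
8: bank 2 row 1 — prev 2 → CONFLICT
9: bank 0 row 3 — prev None → EMPTY
10: bank 3 row 0 — prev 2 → CONFLICT
11: bank 0 row 2 — prev 3 → CONFLICT

COUNT = 4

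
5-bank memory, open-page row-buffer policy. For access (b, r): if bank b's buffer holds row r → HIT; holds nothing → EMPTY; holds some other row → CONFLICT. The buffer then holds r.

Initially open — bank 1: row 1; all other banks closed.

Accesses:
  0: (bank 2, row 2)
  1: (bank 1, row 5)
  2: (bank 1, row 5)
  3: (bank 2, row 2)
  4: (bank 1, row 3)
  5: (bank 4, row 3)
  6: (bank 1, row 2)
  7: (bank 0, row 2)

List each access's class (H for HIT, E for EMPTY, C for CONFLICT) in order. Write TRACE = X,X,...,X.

TRACE = E,C,H,H,C,E,C,E

  [0] b2 r2: no row ⇒ E
  [1] b1 r5: had r1 ⇒ C
  [2] b1 r5: had r5 ⇒ H
  [3] b2 r2: had r2 ⇒ H
  [4] b1 r3: had r5 ⇒ C
  [5] b4 r3: no row ⇒ E
  [6] b1 r2: had r3 ⇒ C
  [7] b0 r2: no row ⇒ E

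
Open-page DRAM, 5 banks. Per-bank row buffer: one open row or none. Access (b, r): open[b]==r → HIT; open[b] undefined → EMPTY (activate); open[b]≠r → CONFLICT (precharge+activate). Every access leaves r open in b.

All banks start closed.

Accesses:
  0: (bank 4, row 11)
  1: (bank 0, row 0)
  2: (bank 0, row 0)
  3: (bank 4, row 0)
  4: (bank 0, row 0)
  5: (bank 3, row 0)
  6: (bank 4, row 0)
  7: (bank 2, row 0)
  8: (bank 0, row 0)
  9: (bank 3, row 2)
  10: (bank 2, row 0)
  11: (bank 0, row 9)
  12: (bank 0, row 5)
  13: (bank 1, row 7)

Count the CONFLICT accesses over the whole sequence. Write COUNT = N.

0: bank 4 row 11 — prev None → EMPTY
1: bank 0 row 0 — prev None → EMPTY
2: bank 0 row 0 — prev 0 → HIT
3: bank 4 row 0 — prev 11 → CONFLICT
4: bank 0 row 0 — prev 0 → HIT
5: bank 3 row 0 — prev None → EMPTY
6: bank 4 row 0 — prev 0 → HIT
7: bank 2 row 0 — prev None → EMPTY
8: bank 0 row 0 — prev 0 → HIT
9: bank 3 row 2 — prev 0 → CONFLICT
10: bank 2 row 0 — prev 0 → HIT
11: bank 0 row 9 — prev 0 → CONFLICT
12: bank 0 row 5 — prev 9 → CONFLICT
13: bank 1 row 7 — prev None → EMPTY

COUNT = 4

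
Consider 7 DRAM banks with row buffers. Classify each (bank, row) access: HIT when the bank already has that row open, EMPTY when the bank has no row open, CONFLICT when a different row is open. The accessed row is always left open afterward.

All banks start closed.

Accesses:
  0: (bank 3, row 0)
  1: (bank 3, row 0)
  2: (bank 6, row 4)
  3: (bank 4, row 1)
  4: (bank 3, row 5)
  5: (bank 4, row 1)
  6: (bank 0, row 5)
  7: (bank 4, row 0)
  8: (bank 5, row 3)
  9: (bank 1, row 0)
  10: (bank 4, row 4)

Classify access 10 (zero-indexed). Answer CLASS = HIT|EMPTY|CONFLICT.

CLASS = CONFLICT

0: bank 3 row 0 — prev None → EMPTY
1: bank 3 row 0 — prev 0 → HIT
2: bank 6 row 4 — prev None → EMPTY
3: bank 4 row 1 — prev None → EMPTY
4: bank 3 row 5 — prev 0 → CONFLICT
5: bank 4 row 1 — prev 1 → HIT
6: bank 0 row 5 — prev None → EMPTY
7: bank 4 row 0 — prev 1 → CONFLICT
8: bank 5 row 3 — prev None → EMPTY
9: bank 1 row 0 — prev None → EMPTY
10: bank 4 row 4 — prev 0 → CONFLICT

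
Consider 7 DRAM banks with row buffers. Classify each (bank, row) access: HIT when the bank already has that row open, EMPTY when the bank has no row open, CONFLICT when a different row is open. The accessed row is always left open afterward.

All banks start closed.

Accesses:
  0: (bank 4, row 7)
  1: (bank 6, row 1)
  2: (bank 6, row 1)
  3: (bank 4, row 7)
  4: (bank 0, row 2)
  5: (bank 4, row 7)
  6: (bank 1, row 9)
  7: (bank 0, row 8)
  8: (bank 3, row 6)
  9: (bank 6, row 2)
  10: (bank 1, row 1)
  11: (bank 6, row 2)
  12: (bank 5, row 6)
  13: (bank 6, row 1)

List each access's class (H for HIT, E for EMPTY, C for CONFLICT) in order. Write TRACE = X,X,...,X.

TRACE = E,E,H,H,E,H,E,C,E,C,C,H,E,C

step 0: bank4 None->7 [EMPTY]
step 1: bank6 None->1 [EMPTY]
step 2: bank6 1->1 [HIT]
step 3: bank4 7->7 [HIT]
step 4: bank0 None->2 [EMPTY]
step 5: bank4 7->7 [HIT]
step 6: bank1 None->9 [EMPTY]
step 7: bank0 2->8 [CONFLICT]
step 8: bank3 None->6 [EMPTY]
step 9: bank6 1->2 [CONFLICT]
step 10: bank1 9->1 [CONFLICT]
step 11: bank6 2->2 [HIT]
step 12: bank5 None->6 [EMPTY]
step 13: bank6 2->1 [CONFLICT]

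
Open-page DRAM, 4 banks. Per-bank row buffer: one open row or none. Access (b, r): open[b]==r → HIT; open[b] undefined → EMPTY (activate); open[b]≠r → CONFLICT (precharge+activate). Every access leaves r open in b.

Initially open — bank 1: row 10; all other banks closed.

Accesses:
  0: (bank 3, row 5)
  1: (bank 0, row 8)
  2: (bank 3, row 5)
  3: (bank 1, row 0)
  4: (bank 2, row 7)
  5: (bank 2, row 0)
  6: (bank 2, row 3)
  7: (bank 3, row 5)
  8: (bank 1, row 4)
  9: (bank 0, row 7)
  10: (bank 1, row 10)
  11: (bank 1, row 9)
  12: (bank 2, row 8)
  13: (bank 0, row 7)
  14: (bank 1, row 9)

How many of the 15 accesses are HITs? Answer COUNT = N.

step 0: bank3 None->5 [EMPTY]
step 1: bank0 None->8 [EMPTY]
step 2: bank3 5->5 [HIT]
step 3: bank1 10->0 [CONFLICT]
step 4: bank2 None->7 [EMPTY]
step 5: bank2 7->0 [CONFLICT]
step 6: bank2 0->3 [CONFLICT]
step 7: bank3 5->5 [HIT]
step 8: bank1 0->4 [CONFLICT]
step 9: bank0 8->7 [CONFLICT]
step 10: bank1 4->10 [CONFLICT]
step 11: bank1 10->9 [CONFLICT]
step 12: bank2 3->8 [CONFLICT]
step 13: bank0 7->7 [HIT]
step 14: bank1 9->9 [HIT]

COUNT = 4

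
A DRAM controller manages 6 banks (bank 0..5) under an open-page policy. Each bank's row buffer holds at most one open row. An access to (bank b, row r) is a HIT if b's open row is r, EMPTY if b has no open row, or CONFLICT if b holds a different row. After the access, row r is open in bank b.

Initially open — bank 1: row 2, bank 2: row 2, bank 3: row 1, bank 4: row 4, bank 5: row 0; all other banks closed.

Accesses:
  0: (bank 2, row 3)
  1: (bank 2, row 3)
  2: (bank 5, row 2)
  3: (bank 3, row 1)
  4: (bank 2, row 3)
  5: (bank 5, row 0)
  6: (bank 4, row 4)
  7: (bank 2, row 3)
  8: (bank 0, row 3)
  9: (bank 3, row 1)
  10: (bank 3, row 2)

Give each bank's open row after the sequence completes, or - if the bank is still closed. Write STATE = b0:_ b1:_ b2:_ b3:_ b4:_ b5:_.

#0 (2,3) C  (was 2)
#1 (2,3) H  (was 3)
#2 (5,2) C  (was 0)
#3 (3,1) H  (was 1)
#4 (2,3) H  (was 3)
#5 (5,0) C  (was 2)
#6 (4,4) H  (was 4)
#7 (2,3) H  (was 3)
#8 (0,3) E
#9 (3,1) H  (was 1)
#10 (3,2) C  (was 1)

STATE = b0:3 b1:2 b2:3 b3:2 b4:4 b5:0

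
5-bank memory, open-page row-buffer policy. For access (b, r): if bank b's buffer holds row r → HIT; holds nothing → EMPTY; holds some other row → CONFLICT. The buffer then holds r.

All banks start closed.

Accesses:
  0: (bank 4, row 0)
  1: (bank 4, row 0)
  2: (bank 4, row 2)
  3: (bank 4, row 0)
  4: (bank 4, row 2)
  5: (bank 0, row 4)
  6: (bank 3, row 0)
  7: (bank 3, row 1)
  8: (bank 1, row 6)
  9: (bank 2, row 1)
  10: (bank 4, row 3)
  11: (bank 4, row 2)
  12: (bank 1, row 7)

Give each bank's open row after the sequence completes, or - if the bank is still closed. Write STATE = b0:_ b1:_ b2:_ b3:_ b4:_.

STATE = b0:4 b1:7 b2:1 b3:1 b4:2

#0 (4,0) E
#1 (4,0) H  (was 0)
#2 (4,2) C  (was 0)
#3 (4,0) C  (was 2)
#4 (4,2) C  (was 0)
#5 (0,4) E
#6 (3,0) E
#7 (3,1) C  (was 0)
#8 (1,6) E
#9 (2,1) E
#10 (4,3) C  (was 2)
#11 (4,2) C  (was 3)
#12 (1,7) C  (was 6)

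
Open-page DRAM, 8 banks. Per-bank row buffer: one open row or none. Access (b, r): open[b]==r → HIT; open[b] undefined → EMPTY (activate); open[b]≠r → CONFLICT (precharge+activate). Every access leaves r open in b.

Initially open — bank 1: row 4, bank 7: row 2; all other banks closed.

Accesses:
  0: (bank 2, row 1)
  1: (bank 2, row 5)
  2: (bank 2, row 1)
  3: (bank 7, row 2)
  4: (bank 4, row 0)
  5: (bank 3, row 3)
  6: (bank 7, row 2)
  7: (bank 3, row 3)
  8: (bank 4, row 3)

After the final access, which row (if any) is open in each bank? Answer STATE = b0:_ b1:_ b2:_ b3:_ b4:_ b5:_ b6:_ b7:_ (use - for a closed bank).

0: bank 2 row 1 — prev None → EMPTY
1: bank 2 row 5 — prev 1 → CONFLICT
2: bank 2 row 1 — prev 5 → CONFLICT
3: bank 7 row 2 — prev 2 → HIT
4: bank 4 row 0 — prev None → EMPTY
5: bank 3 row 3 — prev None → EMPTY
6: bank 7 row 2 — prev 2 → HIT
7: bank 3 row 3 — prev 3 → HIT
8: bank 4 row 3 — prev 0 → CONFLICT

STATE = b0:- b1:4 b2:1 b3:3 b4:3 b5:- b6:- b7:2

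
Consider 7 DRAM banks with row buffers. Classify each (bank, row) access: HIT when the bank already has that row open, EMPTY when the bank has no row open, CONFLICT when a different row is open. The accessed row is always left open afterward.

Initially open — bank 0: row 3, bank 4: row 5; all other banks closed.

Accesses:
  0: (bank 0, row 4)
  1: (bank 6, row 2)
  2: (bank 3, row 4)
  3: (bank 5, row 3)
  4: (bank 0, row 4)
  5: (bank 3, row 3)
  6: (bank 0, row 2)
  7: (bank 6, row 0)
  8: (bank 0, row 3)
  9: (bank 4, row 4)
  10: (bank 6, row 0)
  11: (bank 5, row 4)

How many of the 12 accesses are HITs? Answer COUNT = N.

step 0: bank0 3->4 [CONFLICT]
step 1: bank6 None->2 [EMPTY]
step 2: bank3 None->4 [EMPTY]
step 3: bank5 None->3 [EMPTY]
step 4: bank0 4->4 [HIT]
step 5: bank3 4->3 [CONFLICT]
step 6: bank0 4->2 [CONFLICT]
step 7: bank6 2->0 [CONFLICT]
step 8: bank0 2->3 [CONFLICT]
step 9: bank4 5->4 [CONFLICT]
step 10: bank6 0->0 [HIT]
step 11: bank5 3->4 [CONFLICT]

COUNT = 2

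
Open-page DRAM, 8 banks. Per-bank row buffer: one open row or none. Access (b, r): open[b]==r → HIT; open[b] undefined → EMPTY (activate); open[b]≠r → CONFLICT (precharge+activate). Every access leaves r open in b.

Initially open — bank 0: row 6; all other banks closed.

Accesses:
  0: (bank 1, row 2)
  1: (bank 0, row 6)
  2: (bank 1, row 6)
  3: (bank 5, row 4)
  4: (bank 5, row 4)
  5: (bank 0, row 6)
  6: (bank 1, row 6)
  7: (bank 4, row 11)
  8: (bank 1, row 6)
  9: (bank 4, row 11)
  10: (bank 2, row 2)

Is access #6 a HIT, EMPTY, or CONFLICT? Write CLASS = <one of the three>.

CLASS = HIT

0: bank 1 row 2 — prev None → EMPTY
1: bank 0 row 6 — prev 6 → HIT
2: bank 1 row 6 — prev 2 → CONFLICT
3: bank 5 row 4 — prev None → EMPTY
4: bank 5 row 4 — prev 4 → HIT
5: bank 0 row 6 — prev 6 → HIT
6: bank 1 row 6 — prev 6 → HIT
7: bank 4 row 11 — prev None → EMPTY
8: bank 1 row 6 — prev 6 → HIT
9: bank 4 row 11 — prev 11 → HIT
10: bank 2 row 2 — prev None → EMPTY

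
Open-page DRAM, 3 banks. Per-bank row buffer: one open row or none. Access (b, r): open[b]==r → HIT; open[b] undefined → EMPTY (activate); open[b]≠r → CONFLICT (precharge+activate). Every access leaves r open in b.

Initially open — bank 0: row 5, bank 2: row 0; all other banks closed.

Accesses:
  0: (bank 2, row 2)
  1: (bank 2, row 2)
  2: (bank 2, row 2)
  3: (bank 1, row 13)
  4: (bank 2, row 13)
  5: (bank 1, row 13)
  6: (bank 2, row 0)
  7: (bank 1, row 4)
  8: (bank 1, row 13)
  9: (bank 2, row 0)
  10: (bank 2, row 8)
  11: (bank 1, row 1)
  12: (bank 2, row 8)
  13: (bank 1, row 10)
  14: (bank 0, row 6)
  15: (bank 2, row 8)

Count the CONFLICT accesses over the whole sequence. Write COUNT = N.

COUNT = 9

0: bank 2 row 2 — prev 0 → CONFLICT
1: bank 2 row 2 — prev 2 → HIT
2: bank 2 row 2 — prev 2 → HIT
3: bank 1 row 13 — prev None → EMPTY
4: bank 2 row 13 — prev 2 → CONFLICT
5: bank 1 row 13 — prev 13 → HIT
6: bank 2 row 0 — prev 13 → CONFLICT
7: bank 1 row 4 — prev 13 → CONFLICT
8: bank 1 row 13 — prev 4 → CONFLICT
9: bank 2 row 0 — prev 0 → HIT
10: bank 2 row 8 — prev 0 → CONFLICT
11: bank 1 row 1 — prev 13 → CONFLICT
12: bank 2 row 8 — prev 8 → HIT
13: bank 1 row 10 — prev 1 → CONFLICT
14: bank 0 row 6 — prev 5 → CONFLICT
15: bank 2 row 8 — prev 8 → HIT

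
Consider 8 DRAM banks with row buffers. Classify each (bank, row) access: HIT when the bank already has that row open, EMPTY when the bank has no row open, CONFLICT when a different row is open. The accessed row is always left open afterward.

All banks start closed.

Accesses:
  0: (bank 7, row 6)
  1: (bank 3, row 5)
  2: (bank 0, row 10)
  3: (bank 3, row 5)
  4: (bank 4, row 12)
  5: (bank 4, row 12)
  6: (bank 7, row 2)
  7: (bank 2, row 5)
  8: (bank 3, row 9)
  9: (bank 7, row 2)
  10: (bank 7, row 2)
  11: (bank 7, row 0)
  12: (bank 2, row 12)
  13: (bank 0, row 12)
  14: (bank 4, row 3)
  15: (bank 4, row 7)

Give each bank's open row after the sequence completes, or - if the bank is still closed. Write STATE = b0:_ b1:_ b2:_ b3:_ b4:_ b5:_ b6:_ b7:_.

#0 (7,6) E
#1 (3,5) E
#2 (0,10) E
#3 (3,5) H  (was 5)
#4 (4,12) E
#5 (4,12) H  (was 12)
#6 (7,2) C  (was 6)
#7 (2,5) E
#8 (3,9) C  (was 5)
#9 (7,2) H  (was 2)
#10 (7,2) H  (was 2)
#11 (7,0) C  (was 2)
#12 (2,12) C  (was 5)
#13 (0,12) C  (was 10)
#14 (4,3) C  (was 12)
#15 (4,7) C  (was 3)

STATE = b0:12 b1:- b2:12 b3:9 b4:7 b5:- b6:- b7:0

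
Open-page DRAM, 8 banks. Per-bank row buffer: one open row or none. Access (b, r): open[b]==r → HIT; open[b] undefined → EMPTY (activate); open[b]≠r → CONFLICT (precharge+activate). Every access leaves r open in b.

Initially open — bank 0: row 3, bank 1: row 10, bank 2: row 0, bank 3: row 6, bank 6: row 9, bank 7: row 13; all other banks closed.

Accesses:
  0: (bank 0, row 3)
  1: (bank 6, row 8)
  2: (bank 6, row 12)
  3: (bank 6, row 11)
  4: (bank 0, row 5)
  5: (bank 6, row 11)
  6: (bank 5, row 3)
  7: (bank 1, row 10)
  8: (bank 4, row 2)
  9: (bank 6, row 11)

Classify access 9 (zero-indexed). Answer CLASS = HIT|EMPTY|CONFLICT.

  [0] b0 r3: had r3 ⇒ H
  [1] b6 r8: had r9 ⇒ C
  [2] b6 r12: had r8 ⇒ C
  [3] b6 r11: had r12 ⇒ C
  [4] b0 r5: had r3 ⇒ C
  [5] b6 r11: had r11 ⇒ H
  [6] b5 r3: no row ⇒ E
  [7] b1 r10: had r10 ⇒ H
  [8] b4 r2: no row ⇒ E
  [9] b6 r11: had r11 ⇒ H

CLASS = HIT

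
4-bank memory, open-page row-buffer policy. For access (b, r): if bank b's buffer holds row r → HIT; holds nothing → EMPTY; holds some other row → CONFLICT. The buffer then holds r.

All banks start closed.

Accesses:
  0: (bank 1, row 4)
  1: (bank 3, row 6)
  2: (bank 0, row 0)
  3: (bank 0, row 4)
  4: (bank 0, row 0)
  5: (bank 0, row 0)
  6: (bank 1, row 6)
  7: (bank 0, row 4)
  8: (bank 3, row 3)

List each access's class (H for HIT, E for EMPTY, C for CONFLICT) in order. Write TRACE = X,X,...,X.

TRACE = E,E,E,C,C,H,C,C,C

step 0: bank1 None->4 [EMPTY]
step 1: bank3 None->6 [EMPTY]
step 2: bank0 None->0 [EMPTY]
step 3: bank0 0->4 [CONFLICT]
step 4: bank0 4->0 [CONFLICT]
step 5: bank0 0->0 [HIT]
step 6: bank1 4->6 [CONFLICT]
step 7: bank0 0->4 [CONFLICT]
step 8: bank3 6->3 [CONFLICT]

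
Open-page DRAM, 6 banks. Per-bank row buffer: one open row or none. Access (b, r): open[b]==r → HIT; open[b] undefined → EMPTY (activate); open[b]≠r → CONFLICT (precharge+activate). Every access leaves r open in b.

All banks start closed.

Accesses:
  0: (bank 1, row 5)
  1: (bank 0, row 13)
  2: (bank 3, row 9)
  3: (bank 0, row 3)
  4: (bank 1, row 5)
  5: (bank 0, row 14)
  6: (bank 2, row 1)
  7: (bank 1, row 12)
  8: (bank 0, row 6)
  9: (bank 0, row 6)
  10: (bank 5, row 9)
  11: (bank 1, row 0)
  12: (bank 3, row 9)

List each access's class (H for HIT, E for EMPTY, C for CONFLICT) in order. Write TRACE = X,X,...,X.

  [0] b1 r5: no row ⇒ E
  [1] b0 r13: no row ⇒ E
  [2] b3 r9: no row ⇒ E
  [3] b0 r3: had r13 ⇒ C
  [4] b1 r5: had r5 ⇒ H
  [5] b0 r14: had r3 ⇒ C
  [6] b2 r1: no row ⇒ E
  [7] b1 r12: had r5 ⇒ C
  [8] b0 r6: had r14 ⇒ C
  [9] b0 r6: had r6 ⇒ H
  [10] b5 r9: no row ⇒ E
  [11] b1 r0: had r12 ⇒ C
  [12] b3 r9: had r9 ⇒ H

TRACE = E,E,E,C,H,C,E,C,C,H,E,C,H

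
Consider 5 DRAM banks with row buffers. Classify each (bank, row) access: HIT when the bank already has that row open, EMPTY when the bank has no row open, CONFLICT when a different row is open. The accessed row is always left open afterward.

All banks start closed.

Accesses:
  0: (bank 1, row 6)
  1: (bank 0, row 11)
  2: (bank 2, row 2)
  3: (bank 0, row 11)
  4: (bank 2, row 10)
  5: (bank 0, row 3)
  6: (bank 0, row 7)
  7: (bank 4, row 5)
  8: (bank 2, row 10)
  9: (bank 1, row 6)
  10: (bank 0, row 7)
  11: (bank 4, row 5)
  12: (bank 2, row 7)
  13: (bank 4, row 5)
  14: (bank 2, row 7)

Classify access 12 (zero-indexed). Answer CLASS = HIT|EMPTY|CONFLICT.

step 0: bank1 None->6 [EMPTY]
step 1: bank0 None->11 [EMPTY]
step 2: bank2 None->2 [EMPTY]
step 3: bank0 11->11 [HIT]
step 4: bank2 2->10 [CONFLICT]
step 5: bank0 11->3 [CONFLICT]
step 6: bank0 3->7 [CONFLICT]
step 7: bank4 None->5 [EMPTY]
step 8: bank2 10->10 [HIT]
step 9: bank1 6->6 [HIT]
step 10: bank0 7->7 [HIT]
step 11: bank4 5->5 [HIT]
step 12: bank2 10->7 [CONFLICT]
step 13: bank4 5->5 [HIT]
step 14: bank2 7->7 [HIT]

CLASS = CONFLICT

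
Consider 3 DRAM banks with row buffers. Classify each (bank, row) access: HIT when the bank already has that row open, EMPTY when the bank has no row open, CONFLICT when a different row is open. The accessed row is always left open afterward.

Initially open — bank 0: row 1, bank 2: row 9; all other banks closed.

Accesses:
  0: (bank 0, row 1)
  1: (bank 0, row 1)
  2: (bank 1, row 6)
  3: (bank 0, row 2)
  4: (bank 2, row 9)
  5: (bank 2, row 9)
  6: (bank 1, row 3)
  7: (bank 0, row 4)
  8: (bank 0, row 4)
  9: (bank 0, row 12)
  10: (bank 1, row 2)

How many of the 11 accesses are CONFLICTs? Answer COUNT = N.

COUNT = 5

step 0: bank0 1->1 [HIT]
step 1: bank0 1->1 [HIT]
step 2: bank1 None->6 [EMPTY]
step 3: bank0 1->2 [CONFLICT]
step 4: bank2 9->9 [HIT]
step 5: bank2 9->9 [HIT]
step 6: bank1 6->3 [CONFLICT]
step 7: bank0 2->4 [CONFLICT]
step 8: bank0 4->4 [HIT]
step 9: bank0 4->12 [CONFLICT]
step 10: bank1 3->2 [CONFLICT]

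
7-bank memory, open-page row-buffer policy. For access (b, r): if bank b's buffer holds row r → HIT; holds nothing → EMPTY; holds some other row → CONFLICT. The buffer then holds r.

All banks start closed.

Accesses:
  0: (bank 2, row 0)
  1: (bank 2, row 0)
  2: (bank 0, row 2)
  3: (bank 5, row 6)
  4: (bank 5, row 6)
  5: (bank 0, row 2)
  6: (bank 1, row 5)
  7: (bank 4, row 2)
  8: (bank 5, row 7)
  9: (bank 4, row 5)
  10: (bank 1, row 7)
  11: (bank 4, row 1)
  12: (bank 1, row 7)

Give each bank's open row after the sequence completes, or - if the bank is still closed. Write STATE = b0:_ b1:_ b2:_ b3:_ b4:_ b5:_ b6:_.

STATE = b0:2 b1:7 b2:0 b3:- b4:1 b5:7 b6:-

  [0] b2 r0: no row ⇒ E
  [1] b2 r0: had r0 ⇒ H
  [2] b0 r2: no row ⇒ E
  [3] b5 r6: no row ⇒ E
  [4] b5 r6: had r6 ⇒ H
  [5] b0 r2: had r2 ⇒ H
  [6] b1 r5: no row ⇒ E
  [7] b4 r2: no row ⇒ E
  [8] b5 r7: had r6 ⇒ C
  [9] b4 r5: had r2 ⇒ C
  [10] b1 r7: had r5 ⇒ C
  [11] b4 r1: had r5 ⇒ C
  [12] b1 r7: had r7 ⇒ H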